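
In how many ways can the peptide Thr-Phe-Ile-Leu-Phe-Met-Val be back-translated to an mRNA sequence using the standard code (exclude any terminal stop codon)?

Thr: 4 codons.
Phe: 2 codons.
Ile: 3 codons.
Leu: 6 codons.
Phe: 2 codons.
Met: 1 codon.
Val: 4 codons.
4 × 2 × 3 × 6 × 2 × 1 × 4 = 1152.

1152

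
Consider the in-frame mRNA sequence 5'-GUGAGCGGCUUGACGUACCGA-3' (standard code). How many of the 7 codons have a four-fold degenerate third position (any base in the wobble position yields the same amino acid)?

Codon 1 GUG (Val): third position 4-fold.
Codon 2 AGC (Ser): third position 2-fold.
Codon 3 GGC (Gly): third position 4-fold.
Codon 4 UUG (Leu): third position 2-fold.
Codon 5 ACG (Thr): third position 4-fold.
Codon 6 UAC (Tyr): third position 2-fold.
Codon 7 CGA (Arg): third position 4-fold.
Four-fold degenerate third positions: 4.

4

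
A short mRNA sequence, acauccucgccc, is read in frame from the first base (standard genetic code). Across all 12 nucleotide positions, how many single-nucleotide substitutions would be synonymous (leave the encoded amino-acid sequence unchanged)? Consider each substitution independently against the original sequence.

Codon 1 (ACA, Thr): 3 synonymous substitutions.
Codon 2 (UCC, Ser): 3 synonymous substitutions.
Codon 3 (UCG, Ser): 3 synonymous substitutions.
Codon 4 (CCC, Pro): 3 synonymous substitutions.
Total: 3 + 3 + 3 + 3 = 12.

12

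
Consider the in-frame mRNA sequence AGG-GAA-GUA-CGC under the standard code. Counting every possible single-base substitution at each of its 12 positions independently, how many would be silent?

Codon 1 (AGG, Arg): 2 synonymous substitutions.
Codon 2 (GAA, Glu): 1 synonymous substitution.
Codon 3 (GUA, Val): 3 synonymous substitutions.
Codon 4 (CGC, Arg): 3 synonymous substitutions.
Total: 2 + 1 + 3 + 3 = 9.

9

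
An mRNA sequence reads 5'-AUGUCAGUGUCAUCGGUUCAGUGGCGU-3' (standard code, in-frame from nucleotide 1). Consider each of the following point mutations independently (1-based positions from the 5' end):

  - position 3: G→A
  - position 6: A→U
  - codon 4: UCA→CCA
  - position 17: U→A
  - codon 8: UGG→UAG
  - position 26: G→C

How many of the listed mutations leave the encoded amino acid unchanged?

Codon 1: AUG (Met) → AUA (Ile) — missense.
Codon 2: UCA (Ser) → UCU (Ser) — synonymous.
Codon 4: UCA (Ser) → CCA (Pro) — missense.
Codon 6: GUU (Val) → GAU (Asp) — missense.
Codon 8: UGG (Trp) → UAG (Stop) — nonsense.
Codon 9: CGU (Arg) → CCU (Pro) — missense.
Synonymous: 1 of 6.

1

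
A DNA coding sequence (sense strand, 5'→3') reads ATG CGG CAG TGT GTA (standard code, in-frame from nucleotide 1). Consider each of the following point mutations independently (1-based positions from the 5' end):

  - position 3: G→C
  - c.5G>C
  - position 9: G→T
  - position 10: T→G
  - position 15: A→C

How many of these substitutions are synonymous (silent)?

1

Codon 1: ATG (Met) → ATC (Ile) — missense.
Codon 2: CGG (Arg) → CCG (Pro) — missense.
Codon 3: CAG (Gln) → CAT (His) — missense.
Codon 4: TGT (Cys) → GGT (Gly) — missense.
Codon 5: GTA (Val) → GTC (Val) — synonymous.
Synonymous: 1 of 5.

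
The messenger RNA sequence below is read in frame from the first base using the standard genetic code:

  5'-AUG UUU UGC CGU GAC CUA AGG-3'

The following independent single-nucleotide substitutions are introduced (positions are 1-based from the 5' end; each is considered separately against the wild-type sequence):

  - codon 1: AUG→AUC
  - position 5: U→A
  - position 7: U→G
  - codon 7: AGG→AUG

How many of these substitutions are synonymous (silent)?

Codon 1: AUG (Met) → AUC (Ile) — missense.
Codon 2: UUU (Phe) → UAU (Tyr) — missense.
Codon 3: UGC (Cys) → GGC (Gly) — missense.
Codon 7: AGG (Arg) → AUG (Met) — missense.
Synonymous: 0 of 4.

0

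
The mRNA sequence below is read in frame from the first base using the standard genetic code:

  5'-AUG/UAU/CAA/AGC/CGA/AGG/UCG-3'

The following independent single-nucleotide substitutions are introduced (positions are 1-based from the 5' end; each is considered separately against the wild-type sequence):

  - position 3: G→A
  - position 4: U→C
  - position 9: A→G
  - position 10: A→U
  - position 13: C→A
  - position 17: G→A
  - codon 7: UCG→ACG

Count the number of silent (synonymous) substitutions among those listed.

2

Codon 1: AUG (Met) → AUA (Ile) — missense.
Codon 2: UAU (Tyr) → CAU (His) — missense.
Codon 3: CAA (Gln) → CAG (Gln) — synonymous.
Codon 4: AGC (Ser) → UGC (Cys) — missense.
Codon 5: CGA (Arg) → AGA (Arg) — synonymous.
Codon 6: AGG (Arg) → AAG (Lys) — missense.
Codon 7: UCG (Ser) → ACG (Thr) — missense.
Synonymous: 2 of 7.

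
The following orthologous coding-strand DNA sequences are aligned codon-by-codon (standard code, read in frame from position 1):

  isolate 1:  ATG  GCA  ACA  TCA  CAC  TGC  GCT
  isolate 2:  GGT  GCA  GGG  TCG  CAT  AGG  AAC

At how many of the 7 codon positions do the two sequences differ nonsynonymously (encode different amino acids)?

Codon 1: ATG Met / GGT Gly — nonsynonymous.
Codon 2: GCA Ala / GCA Ala — identical.
Codon 3: ACA Thr / GGG Gly — nonsynonymous.
Codon 4: TCA Ser / TCG Ser — synonymous.
Codon 5: CAC His / CAT His — synonymous.
Codon 6: TGC Cys / AGG Arg — nonsynonymous.
Codon 7: GCT Ala / AAC Asn — nonsynonymous.
Nonsynonymous differences: 4.

4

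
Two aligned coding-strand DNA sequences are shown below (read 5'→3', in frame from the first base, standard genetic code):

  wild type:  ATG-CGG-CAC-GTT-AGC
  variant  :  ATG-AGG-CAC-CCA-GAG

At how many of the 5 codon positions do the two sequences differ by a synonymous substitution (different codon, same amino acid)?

Codon 1: ATG Met / ATG Met — identical.
Codon 2: CGG Arg / AGG Arg — synonymous.
Codon 3: CAC His / CAC His — identical.
Codon 4: GTT Val / CCA Pro — nonsynonymous.
Codon 5: AGC Ser / GAG Glu — nonsynonymous.
Synonymous differences: 1.

1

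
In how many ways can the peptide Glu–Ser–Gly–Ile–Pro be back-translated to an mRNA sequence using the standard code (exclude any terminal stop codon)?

Glu: 2 codons.
Ser: 6 codons.
Gly: 4 codons.
Ile: 3 codons.
Pro: 4 codons.
2 × 6 × 4 × 3 × 4 = 576.

576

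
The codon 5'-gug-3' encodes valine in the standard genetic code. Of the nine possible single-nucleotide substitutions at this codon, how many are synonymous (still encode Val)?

3

Position 1: none → 0 synonymous.
Position 2: none → 0 synonymous.
Position 3: GUU, GUC, GUA → 3 synonymous.
Total: 0 + 0 + 3 = 3.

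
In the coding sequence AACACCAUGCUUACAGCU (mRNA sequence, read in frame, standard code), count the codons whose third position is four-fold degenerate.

4

Codon 1 AAC (Asn): third position 2-fold.
Codon 2 ACC (Thr): third position 4-fold.
Codon 3 AUG (Met): third position 1-fold.
Codon 4 CUU (Leu): third position 4-fold.
Codon 5 ACA (Thr): third position 4-fold.
Codon 6 GCU (Ala): third position 4-fold.
Four-fold degenerate third positions: 4.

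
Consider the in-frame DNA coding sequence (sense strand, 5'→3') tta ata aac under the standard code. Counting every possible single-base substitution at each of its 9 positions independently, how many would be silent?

Codon 1 (TTA, Leu): 2 synonymous substitutions.
Codon 2 (ATA, Ile): 2 synonymous substitutions.
Codon 3 (AAC, Asn): 1 synonymous substitution.
Total: 2 + 2 + 1 = 5.

5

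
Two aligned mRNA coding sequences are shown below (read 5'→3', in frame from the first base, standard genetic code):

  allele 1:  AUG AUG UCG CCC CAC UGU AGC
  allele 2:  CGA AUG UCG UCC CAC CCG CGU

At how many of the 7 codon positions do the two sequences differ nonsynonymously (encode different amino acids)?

4

Codon 1: AUG Met / CGA Arg — nonsynonymous.
Codon 2: AUG Met / AUG Met — identical.
Codon 3: UCG Ser / UCG Ser — identical.
Codon 4: CCC Pro / UCC Ser — nonsynonymous.
Codon 5: CAC His / CAC His — identical.
Codon 6: UGU Cys / CCG Pro — nonsynonymous.
Codon 7: AGC Ser / CGU Arg — nonsynonymous.
Nonsynonymous differences: 4.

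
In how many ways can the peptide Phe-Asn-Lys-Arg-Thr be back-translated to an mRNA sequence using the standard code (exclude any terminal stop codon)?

192

Phe: 2 codons.
Asn: 2 codons.
Lys: 2 codons.
Arg: 6 codons.
Thr: 4 codons.
2 × 2 × 2 × 6 × 4 = 192.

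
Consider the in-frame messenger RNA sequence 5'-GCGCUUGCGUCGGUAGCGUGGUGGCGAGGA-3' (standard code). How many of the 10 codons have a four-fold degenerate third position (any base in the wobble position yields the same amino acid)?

8

Codon 1 GCG (Ala): third position 4-fold.
Codon 2 CUU (Leu): third position 4-fold.
Codon 3 GCG (Ala): third position 4-fold.
Codon 4 UCG (Ser): third position 4-fold.
Codon 5 GUA (Val): third position 4-fold.
Codon 6 GCG (Ala): third position 4-fold.
Codon 7 UGG (Trp): third position 1-fold.
Codon 8 UGG (Trp): third position 1-fold.
Codon 9 CGA (Arg): third position 4-fold.
Codon 10 GGA (Gly): third position 4-fold.
Four-fold degenerate third positions: 8.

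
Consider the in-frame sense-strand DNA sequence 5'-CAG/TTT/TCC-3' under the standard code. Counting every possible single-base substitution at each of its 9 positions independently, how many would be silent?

5

Codon 1 (CAG, Gln): 1 synonymous substitution.
Codon 2 (TTT, Phe): 1 synonymous substitution.
Codon 3 (TCC, Ser): 3 synonymous substitutions.
Total: 1 + 1 + 3 = 5.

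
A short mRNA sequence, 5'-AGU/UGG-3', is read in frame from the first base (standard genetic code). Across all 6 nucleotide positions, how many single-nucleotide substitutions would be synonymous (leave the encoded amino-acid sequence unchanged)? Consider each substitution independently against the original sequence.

1

Codon 1 (AGU, Ser): 1 synonymous substitution.
Codon 2 (UGG, Trp): 0 synonymous substitutions.
Total: 1 + 0 = 1.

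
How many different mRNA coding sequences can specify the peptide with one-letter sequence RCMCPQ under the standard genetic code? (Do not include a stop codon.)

192

Arg: 6 codons.
Cys: 2 codons.
Met: 1 codon.
Cys: 2 codons.
Pro: 4 codons.
Gln: 2 codons.
6 × 2 × 1 × 2 × 4 × 2 = 192.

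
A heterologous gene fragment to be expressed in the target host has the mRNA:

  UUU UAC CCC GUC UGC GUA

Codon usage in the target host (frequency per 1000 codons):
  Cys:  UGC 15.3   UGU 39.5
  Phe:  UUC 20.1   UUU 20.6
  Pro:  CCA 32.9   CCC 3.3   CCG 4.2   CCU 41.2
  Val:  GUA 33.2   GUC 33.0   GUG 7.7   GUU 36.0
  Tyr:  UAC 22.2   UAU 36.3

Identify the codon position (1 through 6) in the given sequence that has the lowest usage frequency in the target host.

3

Codon 1 UUU (Phe): 20.6 per 1000.
Codon 2 UAC (Tyr): 22.2 per 1000.
Codon 3 CCC (Pro): 3.3 per 1000.
Codon 4 GUC (Val): 33.0 per 1000.
Codon 5 UGC (Cys): 15.3 per 1000.
Codon 6 GUA (Val): 33.2 per 1000.
Lowest frequency is 3.3 at codon 3.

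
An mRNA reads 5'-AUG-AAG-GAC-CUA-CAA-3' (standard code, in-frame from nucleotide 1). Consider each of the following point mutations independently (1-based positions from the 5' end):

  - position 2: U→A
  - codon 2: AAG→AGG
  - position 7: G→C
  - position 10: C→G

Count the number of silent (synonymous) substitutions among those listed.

0

Codon 1: AUG (Met) → AAG (Lys) — missense.
Codon 2: AAG (Lys) → AGG (Arg) — missense.
Codon 3: GAC (Asp) → CAC (His) — missense.
Codon 4: CUA (Leu) → GUA (Val) — missense.
Synonymous: 0 of 4.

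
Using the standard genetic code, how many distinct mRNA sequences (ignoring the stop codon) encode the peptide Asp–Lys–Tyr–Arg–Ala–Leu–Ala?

Asp: 2 codons.
Lys: 2 codons.
Tyr: 2 codons.
Arg: 6 codons.
Ala: 4 codons.
Leu: 6 codons.
Ala: 4 codons.
2 × 2 × 2 × 6 × 4 × 6 × 4 = 4608.

4608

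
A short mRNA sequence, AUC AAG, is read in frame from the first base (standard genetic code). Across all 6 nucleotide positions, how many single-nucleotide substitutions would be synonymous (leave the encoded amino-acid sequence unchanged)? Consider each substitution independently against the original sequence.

3

Codon 1 (AUC, Ile): 2 synonymous substitutions.
Codon 2 (AAG, Lys): 1 synonymous substitution.
Total: 2 + 1 = 3.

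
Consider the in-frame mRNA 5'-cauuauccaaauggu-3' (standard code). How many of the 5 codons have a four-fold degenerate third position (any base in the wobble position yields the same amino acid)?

2

Codon 1 CAU (His): third position 2-fold.
Codon 2 UAU (Tyr): third position 2-fold.
Codon 3 CCA (Pro): third position 4-fold.
Codon 4 AAU (Asn): third position 2-fold.
Codon 5 GGU (Gly): third position 4-fold.
Four-fold degenerate third positions: 2.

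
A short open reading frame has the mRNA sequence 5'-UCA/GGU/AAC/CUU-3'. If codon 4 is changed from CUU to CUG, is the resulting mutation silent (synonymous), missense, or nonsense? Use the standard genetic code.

silent

Position 12 falls in codon 4: CUU → Leu.
After the substitution the codon is CUG → Leu.
Both encode Leu, so the change is synonymous.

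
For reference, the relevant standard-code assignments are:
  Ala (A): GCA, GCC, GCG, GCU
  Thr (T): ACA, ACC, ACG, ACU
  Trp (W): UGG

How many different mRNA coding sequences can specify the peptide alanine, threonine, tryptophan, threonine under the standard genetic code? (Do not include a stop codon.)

64

Ala: 4 codons.
Thr: 4 codons.
Trp: 1 codon.
Thr: 4 codons.
4 × 4 × 1 × 4 = 64.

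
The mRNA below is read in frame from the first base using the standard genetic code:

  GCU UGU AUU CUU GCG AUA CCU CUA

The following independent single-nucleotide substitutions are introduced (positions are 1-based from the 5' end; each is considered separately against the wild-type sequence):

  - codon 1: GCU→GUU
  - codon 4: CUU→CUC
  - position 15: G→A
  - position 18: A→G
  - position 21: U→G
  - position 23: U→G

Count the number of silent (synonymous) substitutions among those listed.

3

Codon 1: GCU (Ala) → GUU (Val) — missense.
Codon 4: CUU (Leu) → CUC (Leu) — synonymous.
Codon 5: GCG (Ala) → GCA (Ala) — synonymous.
Codon 6: AUA (Ile) → AUG (Met) — missense.
Codon 7: CCU (Pro) → CCG (Pro) — synonymous.
Codon 8: CUA (Leu) → CGA (Arg) — missense.
Synonymous: 3 of 6.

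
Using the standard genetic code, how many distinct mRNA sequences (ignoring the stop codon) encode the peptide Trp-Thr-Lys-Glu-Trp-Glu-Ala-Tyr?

256

Trp: 1 codon.
Thr: 4 codons.
Lys: 2 codons.
Glu: 2 codons.
Trp: 1 codon.
Glu: 2 codons.
Ala: 4 codons.
Tyr: 2 codons.
1 × 4 × 2 × 2 × 1 × 2 × 4 × 2 = 256.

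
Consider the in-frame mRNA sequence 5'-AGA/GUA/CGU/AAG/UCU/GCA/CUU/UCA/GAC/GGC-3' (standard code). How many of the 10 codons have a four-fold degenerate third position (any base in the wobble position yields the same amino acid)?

Codon 1 AGA (Arg): third position 2-fold.
Codon 2 GUA (Val): third position 4-fold.
Codon 3 CGU (Arg): third position 4-fold.
Codon 4 AAG (Lys): third position 2-fold.
Codon 5 UCU (Ser): third position 4-fold.
Codon 6 GCA (Ala): third position 4-fold.
Codon 7 CUU (Leu): third position 4-fold.
Codon 8 UCA (Ser): third position 4-fold.
Codon 9 GAC (Asp): third position 2-fold.
Codon 10 GGC (Gly): third position 4-fold.
Four-fold degenerate third positions: 7.

7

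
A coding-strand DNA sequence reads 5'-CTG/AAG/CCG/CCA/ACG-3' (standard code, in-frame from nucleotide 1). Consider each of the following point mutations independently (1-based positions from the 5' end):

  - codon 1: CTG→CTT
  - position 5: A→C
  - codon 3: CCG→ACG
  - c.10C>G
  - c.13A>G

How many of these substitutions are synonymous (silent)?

1

Codon 1: CTG (Leu) → CTT (Leu) — synonymous.
Codon 2: AAG (Lys) → ACG (Thr) — missense.
Codon 3: CCG (Pro) → ACG (Thr) — missense.
Codon 4: CCA (Pro) → GCA (Ala) — missense.
Codon 5: ACG (Thr) → GCG (Ala) — missense.
Synonymous: 1 of 5.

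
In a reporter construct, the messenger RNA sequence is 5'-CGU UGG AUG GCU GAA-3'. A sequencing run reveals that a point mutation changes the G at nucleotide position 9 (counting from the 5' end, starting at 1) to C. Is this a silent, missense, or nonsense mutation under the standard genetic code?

missense

Position 9 falls in codon 3: AUG → Met.
After the substitution the codon is AUC → Ile.
Met ≠ Ile, so this is a missense mutation.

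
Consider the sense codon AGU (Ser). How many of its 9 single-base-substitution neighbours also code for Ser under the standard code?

Position 1: none → 0 synonymous.
Position 2: none → 0 synonymous.
Position 3: AGC → 1 synonymous.
Total: 0 + 0 + 1 = 1.

1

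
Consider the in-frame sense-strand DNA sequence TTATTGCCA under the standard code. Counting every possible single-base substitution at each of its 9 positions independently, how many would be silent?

7

Codon 1 (TTA, Leu): 2 synonymous substitutions.
Codon 2 (TTG, Leu): 2 synonymous substitutions.
Codon 3 (CCA, Pro): 3 synonymous substitutions.
Total: 2 + 2 + 3 = 7.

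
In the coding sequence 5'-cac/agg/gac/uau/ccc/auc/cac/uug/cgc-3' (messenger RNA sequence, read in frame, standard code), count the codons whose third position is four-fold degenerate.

2

Codon 1 CAC (His): third position 2-fold.
Codon 2 AGG (Arg): third position 2-fold.
Codon 3 GAC (Asp): third position 2-fold.
Codon 4 UAU (Tyr): third position 2-fold.
Codon 5 CCC (Pro): third position 4-fold.
Codon 6 AUC (Ile): third position 3-fold.
Codon 7 CAC (His): third position 2-fold.
Codon 8 UUG (Leu): third position 2-fold.
Codon 9 CGC (Arg): third position 4-fold.
Four-fold degenerate third positions: 2.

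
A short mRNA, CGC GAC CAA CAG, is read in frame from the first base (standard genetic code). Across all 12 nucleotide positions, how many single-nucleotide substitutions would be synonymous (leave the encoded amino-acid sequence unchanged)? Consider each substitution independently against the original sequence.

6

Codon 1 (CGC, Arg): 3 synonymous substitutions.
Codon 2 (GAC, Asp): 1 synonymous substitution.
Codon 3 (CAA, Gln): 1 synonymous substitution.
Codon 4 (CAG, Gln): 1 synonymous substitution.
Total: 3 + 1 + 1 + 1 = 6.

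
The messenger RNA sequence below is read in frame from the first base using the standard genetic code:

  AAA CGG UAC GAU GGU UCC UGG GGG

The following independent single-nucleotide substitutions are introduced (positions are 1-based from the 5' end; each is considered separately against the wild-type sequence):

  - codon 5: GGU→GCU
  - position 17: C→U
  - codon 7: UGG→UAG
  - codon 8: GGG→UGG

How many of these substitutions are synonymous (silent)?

0

Codon 5: GGU (Gly) → GCU (Ala) — missense.
Codon 6: UCC (Ser) → UUC (Phe) — missense.
Codon 7: UGG (Trp) → UAG (Stop) — nonsense.
Codon 8: GGG (Gly) → UGG (Trp) — missense.
Synonymous: 0 of 4.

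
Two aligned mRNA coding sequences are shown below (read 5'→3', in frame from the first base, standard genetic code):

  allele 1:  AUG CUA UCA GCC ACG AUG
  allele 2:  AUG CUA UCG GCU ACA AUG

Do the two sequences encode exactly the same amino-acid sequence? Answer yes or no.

Codon 1: AUG Met / AUG Met — identical.
Codon 2: CUA Leu / CUA Leu — identical.
Codon 3: UCA Ser / UCG Ser — synonymous.
Codon 4: GCC Ala / GCU Ala — synonymous.
Codon 5: ACG Thr / ACA Thr — synonymous.
Codon 6: AUG Met / AUG Met — identical.
Nonsynonymous differences: 0 → same protein.

yes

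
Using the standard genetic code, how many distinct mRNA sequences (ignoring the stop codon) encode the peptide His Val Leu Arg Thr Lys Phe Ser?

27648

His: 2 codons.
Val: 4 codons.
Leu: 6 codons.
Arg: 6 codons.
Thr: 4 codons.
Lys: 2 codons.
Phe: 2 codons.
Ser: 6 codons.
2 × 4 × 6 × 6 × 4 × 2 × 2 × 6 = 27648.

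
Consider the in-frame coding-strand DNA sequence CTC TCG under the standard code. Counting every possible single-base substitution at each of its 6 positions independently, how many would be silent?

6

Codon 1 (CTC, Leu): 3 synonymous substitutions.
Codon 2 (TCG, Ser): 3 synonymous substitutions.
Total: 3 + 3 = 6.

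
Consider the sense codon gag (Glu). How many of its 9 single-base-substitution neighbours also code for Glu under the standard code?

Position 1: none → 0 synonymous.
Position 2: none → 0 synonymous.
Position 3: GAA → 1 synonymous.
Total: 0 + 0 + 1 = 1.

1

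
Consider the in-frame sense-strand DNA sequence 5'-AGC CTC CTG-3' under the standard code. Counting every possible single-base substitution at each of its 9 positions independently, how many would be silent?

8

Codon 1 (AGC, Ser): 1 synonymous substitution.
Codon 2 (CTC, Leu): 3 synonymous substitutions.
Codon 3 (CTG, Leu): 4 synonymous substitutions.
Total: 1 + 3 + 4 = 8.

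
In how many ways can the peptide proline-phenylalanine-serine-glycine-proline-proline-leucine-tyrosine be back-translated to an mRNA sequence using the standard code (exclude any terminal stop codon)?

36864

Pro: 4 codons.
Phe: 2 codons.
Ser: 6 codons.
Gly: 4 codons.
Pro: 4 codons.
Pro: 4 codons.
Leu: 6 codons.
Tyr: 2 codons.
4 × 2 × 6 × 4 × 4 × 4 × 6 × 2 = 36864.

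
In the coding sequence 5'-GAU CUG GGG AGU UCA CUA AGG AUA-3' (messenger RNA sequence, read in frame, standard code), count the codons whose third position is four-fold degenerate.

4

Codon 1 GAU (Asp): third position 2-fold.
Codon 2 CUG (Leu): third position 4-fold.
Codon 3 GGG (Gly): third position 4-fold.
Codon 4 AGU (Ser): third position 2-fold.
Codon 5 UCA (Ser): third position 4-fold.
Codon 6 CUA (Leu): third position 4-fold.
Codon 7 AGG (Arg): third position 2-fold.
Codon 8 AUA (Ile): third position 3-fold.
Four-fold degenerate third positions: 4.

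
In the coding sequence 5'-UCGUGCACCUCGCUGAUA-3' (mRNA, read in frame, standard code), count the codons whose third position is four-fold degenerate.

Codon 1 UCG (Ser): third position 4-fold.
Codon 2 UGC (Cys): third position 2-fold.
Codon 3 ACC (Thr): third position 4-fold.
Codon 4 UCG (Ser): third position 4-fold.
Codon 5 CUG (Leu): third position 4-fold.
Codon 6 AUA (Ile): third position 3-fold.
Four-fold degenerate third positions: 4.

4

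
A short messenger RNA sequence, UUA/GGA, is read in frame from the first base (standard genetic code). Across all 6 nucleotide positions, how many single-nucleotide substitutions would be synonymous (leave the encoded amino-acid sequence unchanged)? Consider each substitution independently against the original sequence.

5

Codon 1 (UUA, Leu): 2 synonymous substitutions.
Codon 2 (GGA, Gly): 3 synonymous substitutions.
Total: 2 + 3 = 5.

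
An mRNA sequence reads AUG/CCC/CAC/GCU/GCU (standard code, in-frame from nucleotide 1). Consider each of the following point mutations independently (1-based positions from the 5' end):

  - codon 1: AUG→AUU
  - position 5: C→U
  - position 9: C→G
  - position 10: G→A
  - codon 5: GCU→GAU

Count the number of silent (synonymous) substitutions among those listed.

0

Codon 1: AUG (Met) → AUU (Ile) — missense.
Codon 2: CCC (Pro) → CUC (Leu) — missense.
Codon 3: CAC (His) → CAG (Gln) — missense.
Codon 4: GCU (Ala) → ACU (Thr) — missense.
Codon 5: GCU (Ala) → GAU (Asp) — missense.
Synonymous: 0 of 5.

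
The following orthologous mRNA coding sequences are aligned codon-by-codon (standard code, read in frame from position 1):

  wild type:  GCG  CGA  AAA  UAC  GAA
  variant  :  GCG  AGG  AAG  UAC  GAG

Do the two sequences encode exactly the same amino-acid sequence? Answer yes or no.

Codon 1: GCG Ala / GCG Ala — identical.
Codon 2: CGA Arg / AGG Arg — synonymous.
Codon 3: AAA Lys / AAG Lys — synonymous.
Codon 4: UAC Tyr / UAC Tyr — identical.
Codon 5: GAA Glu / GAG Glu — synonymous.
Nonsynonymous differences: 0 → same protein.

yes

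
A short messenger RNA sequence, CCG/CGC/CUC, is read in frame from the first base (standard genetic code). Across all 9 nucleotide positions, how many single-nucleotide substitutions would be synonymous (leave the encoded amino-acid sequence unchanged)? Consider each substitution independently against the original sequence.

Codon 1 (CCG, Pro): 3 synonymous substitutions.
Codon 2 (CGC, Arg): 3 synonymous substitutions.
Codon 3 (CUC, Leu): 3 synonymous substitutions.
Total: 3 + 3 + 3 = 9.

9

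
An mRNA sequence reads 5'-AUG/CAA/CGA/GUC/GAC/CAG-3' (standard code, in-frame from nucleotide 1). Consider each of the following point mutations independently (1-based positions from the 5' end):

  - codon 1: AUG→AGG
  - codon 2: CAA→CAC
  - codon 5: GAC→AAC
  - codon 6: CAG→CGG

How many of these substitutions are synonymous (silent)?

0

Codon 1: AUG (Met) → AGG (Arg) — missense.
Codon 2: CAA (Gln) → CAC (His) — missense.
Codon 5: GAC (Asp) → AAC (Asn) — missense.
Codon 6: CAG (Gln) → CGG (Arg) — missense.
Synonymous: 0 of 4.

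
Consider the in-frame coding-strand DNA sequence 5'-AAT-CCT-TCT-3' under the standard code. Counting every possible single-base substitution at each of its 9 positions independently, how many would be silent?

Codon 1 (AAT, Asn): 1 synonymous substitution.
Codon 2 (CCT, Pro): 3 synonymous substitutions.
Codon 3 (TCT, Ser): 3 synonymous substitutions.
Total: 1 + 3 + 3 = 7.

7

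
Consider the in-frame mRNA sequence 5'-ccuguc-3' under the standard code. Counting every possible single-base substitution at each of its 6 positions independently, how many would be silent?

Codon 1 (CCU, Pro): 3 synonymous substitutions.
Codon 2 (GUC, Val): 3 synonymous substitutions.
Total: 3 + 3 = 6.

6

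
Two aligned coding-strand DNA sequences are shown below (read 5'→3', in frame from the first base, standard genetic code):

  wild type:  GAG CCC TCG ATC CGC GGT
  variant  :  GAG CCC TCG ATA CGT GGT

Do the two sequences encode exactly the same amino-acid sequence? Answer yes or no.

yes

Codon 1: GAG Glu / GAG Glu — identical.
Codon 2: CCC Pro / CCC Pro — identical.
Codon 3: TCG Ser / TCG Ser — identical.
Codon 4: ATC Ile / ATA Ile — synonymous.
Codon 5: CGC Arg / CGT Arg — synonymous.
Codon 6: GGT Gly / GGT Gly — identical.
Nonsynonymous differences: 0 → same protein.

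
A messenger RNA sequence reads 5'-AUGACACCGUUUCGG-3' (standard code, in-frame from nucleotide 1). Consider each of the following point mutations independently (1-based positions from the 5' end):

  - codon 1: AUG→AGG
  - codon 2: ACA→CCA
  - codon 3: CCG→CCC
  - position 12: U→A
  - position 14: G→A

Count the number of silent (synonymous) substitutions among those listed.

1

Codon 1: AUG (Met) → AGG (Arg) — missense.
Codon 2: ACA (Thr) → CCA (Pro) — missense.
Codon 3: CCG (Pro) → CCC (Pro) — synonymous.
Codon 4: UUU (Phe) → UUA (Leu) — missense.
Codon 5: CGG (Arg) → CAG (Gln) — missense.
Synonymous: 1 of 5.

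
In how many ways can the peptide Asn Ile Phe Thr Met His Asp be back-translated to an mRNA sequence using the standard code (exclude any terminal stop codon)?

Asn: 2 codons.
Ile: 3 codons.
Phe: 2 codons.
Thr: 4 codons.
Met: 1 codon.
His: 2 codons.
Asp: 2 codons.
2 × 3 × 2 × 4 × 1 × 2 × 2 = 192.

192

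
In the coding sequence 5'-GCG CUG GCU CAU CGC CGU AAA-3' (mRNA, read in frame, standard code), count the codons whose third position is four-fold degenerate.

5

Codon 1 GCG (Ala): third position 4-fold.
Codon 2 CUG (Leu): third position 4-fold.
Codon 3 GCU (Ala): third position 4-fold.
Codon 4 CAU (His): third position 2-fold.
Codon 5 CGC (Arg): third position 4-fold.
Codon 6 CGU (Arg): third position 4-fold.
Codon 7 AAA (Lys): third position 2-fold.
Four-fold degenerate third positions: 5.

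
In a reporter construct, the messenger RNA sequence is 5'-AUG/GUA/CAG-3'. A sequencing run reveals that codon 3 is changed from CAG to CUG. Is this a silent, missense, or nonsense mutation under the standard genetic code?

Position 8 falls in codon 3: CAG → Gln.
After the substitution the codon is CUG → Leu.
Gln ≠ Leu, so this is a missense mutation.

missense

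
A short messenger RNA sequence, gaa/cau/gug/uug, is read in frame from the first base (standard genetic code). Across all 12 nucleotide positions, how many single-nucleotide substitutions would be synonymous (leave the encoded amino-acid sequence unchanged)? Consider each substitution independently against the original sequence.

7

Codon 1 (GAA, Glu): 1 synonymous substitution.
Codon 2 (CAU, His): 1 synonymous substitution.
Codon 3 (GUG, Val): 3 synonymous substitutions.
Codon 4 (UUG, Leu): 2 synonymous substitutions.
Total: 1 + 1 + 3 + 2 = 7.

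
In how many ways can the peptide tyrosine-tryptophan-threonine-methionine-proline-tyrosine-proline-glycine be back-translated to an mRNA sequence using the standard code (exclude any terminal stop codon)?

1024

Tyr: 2 codons.
Trp: 1 codon.
Thr: 4 codons.
Met: 1 codon.
Pro: 4 codons.
Tyr: 2 codons.
Pro: 4 codons.
Gly: 4 codons.
2 × 1 × 4 × 1 × 4 × 2 × 4 × 4 = 1024.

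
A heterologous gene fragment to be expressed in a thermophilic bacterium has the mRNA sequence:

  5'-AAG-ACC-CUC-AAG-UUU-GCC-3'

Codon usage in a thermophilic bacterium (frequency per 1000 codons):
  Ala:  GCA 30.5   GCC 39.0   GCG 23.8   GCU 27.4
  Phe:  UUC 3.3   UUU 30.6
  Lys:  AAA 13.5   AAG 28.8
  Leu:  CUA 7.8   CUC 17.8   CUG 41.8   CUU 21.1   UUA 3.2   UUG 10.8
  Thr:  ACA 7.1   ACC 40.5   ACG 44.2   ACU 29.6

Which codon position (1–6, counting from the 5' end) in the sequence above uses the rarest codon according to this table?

3

Codon 1 AAG (Lys): 28.8 per 1000.
Codon 2 ACC (Thr): 40.5 per 1000.
Codon 3 CUC (Leu): 17.8 per 1000.
Codon 4 AAG (Lys): 28.8 per 1000.
Codon 5 UUU (Phe): 30.6 per 1000.
Codon 6 GCC (Ala): 39.0 per 1000.
Lowest frequency is 17.8 at codon 3.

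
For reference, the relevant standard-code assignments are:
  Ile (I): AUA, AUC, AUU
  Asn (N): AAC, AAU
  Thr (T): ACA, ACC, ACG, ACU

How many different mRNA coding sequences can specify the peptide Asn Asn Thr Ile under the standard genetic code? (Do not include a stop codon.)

Asn: 2 codons.
Asn: 2 codons.
Thr: 4 codons.
Ile: 3 codons.
2 × 2 × 4 × 3 = 48.

48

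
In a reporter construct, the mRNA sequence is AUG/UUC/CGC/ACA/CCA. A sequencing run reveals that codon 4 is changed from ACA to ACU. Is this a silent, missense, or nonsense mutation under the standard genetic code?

Position 12 falls in codon 4: ACA → Thr.
After the substitution the codon is ACU → Thr.
Both encode Thr, so the change is synonymous.

silent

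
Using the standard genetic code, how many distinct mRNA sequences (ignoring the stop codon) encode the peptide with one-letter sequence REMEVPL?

2304

Arg: 6 codons.
Glu: 2 codons.
Met: 1 codon.
Glu: 2 codons.
Val: 4 codons.
Pro: 4 codons.
Leu: 6 codons.
6 × 2 × 1 × 2 × 4 × 4 × 6 = 2304.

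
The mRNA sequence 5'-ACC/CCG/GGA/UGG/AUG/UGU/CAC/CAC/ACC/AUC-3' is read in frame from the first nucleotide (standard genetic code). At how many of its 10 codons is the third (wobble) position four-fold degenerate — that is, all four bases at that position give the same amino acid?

Codon 1 ACC (Thr): third position 4-fold.
Codon 2 CCG (Pro): third position 4-fold.
Codon 3 GGA (Gly): third position 4-fold.
Codon 4 UGG (Trp): third position 1-fold.
Codon 5 AUG (Met): third position 1-fold.
Codon 6 UGU (Cys): third position 2-fold.
Codon 7 CAC (His): third position 2-fold.
Codon 8 CAC (His): third position 2-fold.
Codon 9 ACC (Thr): third position 4-fold.
Codon 10 AUC (Ile): third position 3-fold.
Four-fold degenerate third positions: 4.

4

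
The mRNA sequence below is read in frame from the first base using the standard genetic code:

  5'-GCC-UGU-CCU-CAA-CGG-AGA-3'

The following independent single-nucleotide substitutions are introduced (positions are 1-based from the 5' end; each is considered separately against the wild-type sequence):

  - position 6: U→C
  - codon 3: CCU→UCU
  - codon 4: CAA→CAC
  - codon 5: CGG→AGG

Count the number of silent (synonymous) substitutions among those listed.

2

Codon 2: UGU (Cys) → UGC (Cys) — synonymous.
Codon 3: CCU (Pro) → UCU (Ser) — missense.
Codon 4: CAA (Gln) → CAC (His) — missense.
Codon 5: CGG (Arg) → AGG (Arg) — synonymous.
Synonymous: 2 of 4.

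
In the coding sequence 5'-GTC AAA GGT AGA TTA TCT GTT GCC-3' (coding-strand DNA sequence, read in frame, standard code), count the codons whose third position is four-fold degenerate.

5

Codon 1 GTC (Val): third position 4-fold.
Codon 2 AAA (Lys): third position 2-fold.
Codon 3 GGT (Gly): third position 4-fold.
Codon 4 AGA (Arg): third position 2-fold.
Codon 5 TTA (Leu): third position 2-fold.
Codon 6 TCT (Ser): third position 4-fold.
Codon 7 GTT (Val): third position 4-fold.
Codon 8 GCC (Ala): third position 4-fold.
Four-fold degenerate third positions: 5.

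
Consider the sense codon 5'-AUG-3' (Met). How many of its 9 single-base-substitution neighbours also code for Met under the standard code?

Position 1: none → 0 synonymous.
Position 2: none → 0 synonymous.
Position 3: none → 0 synonymous.
Total: 0 + 0 + 0 = 0.

0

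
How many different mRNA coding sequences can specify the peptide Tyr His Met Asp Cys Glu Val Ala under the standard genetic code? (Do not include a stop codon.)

Tyr: 2 codons.
His: 2 codons.
Met: 1 codon.
Asp: 2 codons.
Cys: 2 codons.
Glu: 2 codons.
Val: 4 codons.
Ala: 4 codons.
2 × 2 × 1 × 2 × 2 × 2 × 4 × 4 = 512.

512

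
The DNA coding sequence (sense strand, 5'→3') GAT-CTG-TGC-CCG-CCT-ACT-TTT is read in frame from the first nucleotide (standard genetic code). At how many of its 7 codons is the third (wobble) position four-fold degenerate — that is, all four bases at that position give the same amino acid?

4

Codon 1 GAT (Asp): third position 2-fold.
Codon 2 CTG (Leu): third position 4-fold.
Codon 3 TGC (Cys): third position 2-fold.
Codon 4 CCG (Pro): third position 4-fold.
Codon 5 CCT (Pro): third position 4-fold.
Codon 6 ACT (Thr): third position 4-fold.
Codon 7 TTT (Phe): third position 2-fold.
Four-fold degenerate third positions: 4.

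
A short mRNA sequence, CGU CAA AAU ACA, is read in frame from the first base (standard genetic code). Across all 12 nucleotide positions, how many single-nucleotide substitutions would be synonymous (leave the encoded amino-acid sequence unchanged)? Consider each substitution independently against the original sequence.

8

Codon 1 (CGU, Arg): 3 synonymous substitutions.
Codon 2 (CAA, Gln): 1 synonymous substitution.
Codon 3 (AAU, Asn): 1 synonymous substitution.
Codon 4 (ACA, Thr): 3 synonymous substitutions.
Total: 3 + 1 + 1 + 3 = 8.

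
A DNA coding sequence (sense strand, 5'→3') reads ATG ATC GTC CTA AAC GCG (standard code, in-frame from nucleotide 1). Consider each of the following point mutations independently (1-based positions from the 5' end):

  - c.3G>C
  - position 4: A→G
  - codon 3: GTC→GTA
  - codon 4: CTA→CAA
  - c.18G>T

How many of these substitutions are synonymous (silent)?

Codon 1: ATG (Met) → ATC (Ile) — missense.
Codon 2: ATC (Ile) → GTC (Val) — missense.
Codon 3: GTC (Val) → GTA (Val) — synonymous.
Codon 4: CTA (Leu) → CAA (Gln) — missense.
Codon 6: GCG (Ala) → GCT (Ala) — synonymous.
Synonymous: 2 of 5.

2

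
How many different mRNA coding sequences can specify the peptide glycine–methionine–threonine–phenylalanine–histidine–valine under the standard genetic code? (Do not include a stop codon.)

256

Gly: 4 codons.
Met: 1 codon.
Thr: 4 codons.
Phe: 2 codons.
His: 2 codons.
Val: 4 codons.
4 × 1 × 4 × 2 × 2 × 4 = 256.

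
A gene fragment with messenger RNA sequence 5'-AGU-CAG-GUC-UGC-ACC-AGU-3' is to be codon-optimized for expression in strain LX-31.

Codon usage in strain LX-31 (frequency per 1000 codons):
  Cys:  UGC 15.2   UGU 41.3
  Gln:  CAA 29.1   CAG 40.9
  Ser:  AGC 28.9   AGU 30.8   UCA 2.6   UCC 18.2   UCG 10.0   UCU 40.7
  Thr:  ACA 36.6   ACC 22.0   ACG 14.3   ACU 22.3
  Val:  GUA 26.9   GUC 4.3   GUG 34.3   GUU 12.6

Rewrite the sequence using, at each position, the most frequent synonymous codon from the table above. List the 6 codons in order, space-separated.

UCU CAG GUG UGU ACA UCU

Codon 1 (Ser): best is UCU at 40.7.
Codon 2 (Gln): best is CAG at 40.9.
Codon 3 (Val): best is GUG at 34.3.
Codon 4 (Cys): best is UGU at 41.3.
Codon 5 (Thr): best is ACA at 36.6.
Codon 6 (Ser): best is UCU at 40.7.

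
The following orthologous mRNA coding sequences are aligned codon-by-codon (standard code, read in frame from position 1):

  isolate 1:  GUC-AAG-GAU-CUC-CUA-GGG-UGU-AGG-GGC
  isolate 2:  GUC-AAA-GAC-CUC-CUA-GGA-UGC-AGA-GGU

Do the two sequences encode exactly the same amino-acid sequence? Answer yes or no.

yes

Codon 1: GUC Val / GUC Val — identical.
Codon 2: AAG Lys / AAA Lys — synonymous.
Codon 3: GAU Asp / GAC Asp — synonymous.
Codon 4: CUC Leu / CUC Leu — identical.
Codon 5: CUA Leu / CUA Leu — identical.
Codon 6: GGG Gly / GGA Gly — synonymous.
Codon 7: UGU Cys / UGC Cys — synonymous.
Codon 8: AGG Arg / AGA Arg — synonymous.
Codon 9: GGC Gly / GGU Gly — synonymous.
Nonsynonymous differences: 0 → same protein.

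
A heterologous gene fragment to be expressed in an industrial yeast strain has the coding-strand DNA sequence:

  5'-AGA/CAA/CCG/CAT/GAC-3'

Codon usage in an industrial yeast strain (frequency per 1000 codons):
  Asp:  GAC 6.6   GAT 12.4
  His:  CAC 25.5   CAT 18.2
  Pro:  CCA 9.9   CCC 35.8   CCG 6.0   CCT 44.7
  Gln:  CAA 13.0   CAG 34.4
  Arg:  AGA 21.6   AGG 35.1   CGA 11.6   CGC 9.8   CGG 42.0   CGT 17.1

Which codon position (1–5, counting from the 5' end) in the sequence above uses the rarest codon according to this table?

Codon 1 AGA (Arg): 21.6 per 1000.
Codon 2 CAA (Gln): 13.0 per 1000.
Codon 3 CCG (Pro): 6.0 per 1000.
Codon 4 CAT (His): 18.2 per 1000.
Codon 5 GAC (Asp): 6.6 per 1000.
Lowest frequency is 6.0 at codon 3.

3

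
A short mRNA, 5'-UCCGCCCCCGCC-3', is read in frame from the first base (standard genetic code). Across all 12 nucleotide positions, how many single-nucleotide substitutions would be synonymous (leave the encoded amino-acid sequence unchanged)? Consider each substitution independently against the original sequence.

12

Codon 1 (UCC, Ser): 3 synonymous substitutions.
Codon 2 (GCC, Ala): 3 synonymous substitutions.
Codon 3 (CCC, Pro): 3 synonymous substitutions.
Codon 4 (GCC, Ala): 3 synonymous substitutions.
Total: 3 + 3 + 3 + 3 = 12.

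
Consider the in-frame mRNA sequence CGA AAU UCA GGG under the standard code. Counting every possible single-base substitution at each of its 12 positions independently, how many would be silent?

11

Codon 1 (CGA, Arg): 4 synonymous substitutions.
Codon 2 (AAU, Asn): 1 synonymous substitution.
Codon 3 (UCA, Ser): 3 synonymous substitutions.
Codon 4 (GGG, Gly): 3 synonymous substitutions.
Total: 4 + 1 + 3 + 3 = 11.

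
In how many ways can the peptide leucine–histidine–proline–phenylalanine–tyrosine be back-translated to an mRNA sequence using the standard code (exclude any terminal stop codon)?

Leu: 6 codons.
His: 2 codons.
Pro: 4 codons.
Phe: 2 codons.
Tyr: 2 codons.
6 × 2 × 4 × 2 × 2 = 192.

192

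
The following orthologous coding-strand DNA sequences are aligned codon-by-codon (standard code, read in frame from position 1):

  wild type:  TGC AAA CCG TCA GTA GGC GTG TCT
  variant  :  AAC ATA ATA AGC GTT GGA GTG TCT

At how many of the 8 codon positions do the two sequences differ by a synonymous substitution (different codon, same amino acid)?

3

Codon 1: TGC Cys / AAC Asn — nonsynonymous.
Codon 2: AAA Lys / ATA Ile — nonsynonymous.
Codon 3: CCG Pro / ATA Ile — nonsynonymous.
Codon 4: TCA Ser / AGC Ser — synonymous.
Codon 5: GTA Val / GTT Val — synonymous.
Codon 6: GGC Gly / GGA Gly — synonymous.
Codon 7: GTG Val / GTG Val — identical.
Codon 8: TCT Ser / TCT Ser — identical.
Synonymous differences: 3.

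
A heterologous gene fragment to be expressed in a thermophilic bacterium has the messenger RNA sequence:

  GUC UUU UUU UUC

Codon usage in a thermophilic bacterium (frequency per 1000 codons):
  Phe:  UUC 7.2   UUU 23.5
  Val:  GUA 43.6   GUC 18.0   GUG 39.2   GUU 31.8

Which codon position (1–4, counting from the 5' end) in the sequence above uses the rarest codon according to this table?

4

Codon 1 GUC (Val): 18.0 per 1000.
Codon 2 UUU (Phe): 23.5 per 1000.
Codon 3 UUU (Phe): 23.5 per 1000.
Codon 4 UUC (Phe): 7.2 per 1000.
Lowest frequency is 7.2 at codon 4.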